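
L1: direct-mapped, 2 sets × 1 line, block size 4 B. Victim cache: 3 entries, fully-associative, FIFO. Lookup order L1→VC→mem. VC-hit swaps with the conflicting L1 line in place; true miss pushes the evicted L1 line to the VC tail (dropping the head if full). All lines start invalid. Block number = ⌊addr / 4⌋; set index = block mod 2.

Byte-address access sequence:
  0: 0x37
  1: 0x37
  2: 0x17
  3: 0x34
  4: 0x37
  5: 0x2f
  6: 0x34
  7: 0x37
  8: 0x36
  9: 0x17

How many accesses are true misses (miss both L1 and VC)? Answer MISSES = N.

MISSES = 3

  [0] addr=0x37 blk=13 s=1: MISS | VC []
  [1] addr=0x37 blk=13 s=1: L1-HIT | VC []
  [2] addr=0x17 blk=5 s=1: MISS | VC [13]
  [3] addr=0x34 blk=13 s=1: VC-HIT | VC [5]
  [4] addr=0x37 blk=13 s=1: L1-HIT | VC [5]
  [5] addr=0x2f blk=11 s=1: MISS | VC [5, 13]
  [6] addr=0x34 blk=13 s=1: VC-HIT | VC [5, 11]
  [7] addr=0x37 blk=13 s=1: L1-HIT | VC [5, 11]
  [8] addr=0x36 blk=13 s=1: L1-HIT | VC [5, 11]
  [9] addr=0x17 blk=5 s=1: VC-HIT | VC [13, 11]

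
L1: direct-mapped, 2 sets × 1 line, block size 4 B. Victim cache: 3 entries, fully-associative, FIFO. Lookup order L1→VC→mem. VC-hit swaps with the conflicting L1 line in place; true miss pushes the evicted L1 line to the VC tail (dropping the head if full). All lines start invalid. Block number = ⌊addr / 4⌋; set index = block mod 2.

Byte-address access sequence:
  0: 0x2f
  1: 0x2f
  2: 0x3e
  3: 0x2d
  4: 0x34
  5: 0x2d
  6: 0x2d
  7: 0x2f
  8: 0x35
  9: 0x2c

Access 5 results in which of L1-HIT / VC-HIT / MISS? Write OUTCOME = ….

  [0] addr=0x2f blk=11 s=1: MISS | VC []
  [1] addr=0x2f blk=11 s=1: L1-HIT | VC []
  [2] addr=0x3e blk=15 s=1: MISS | VC [11]
  [3] addr=0x2d blk=11 s=1: VC-HIT | VC [15]
  [4] addr=0x34 blk=13 s=1: MISS | VC [15, 11]
  [5] addr=0x2d blk=11 s=1: VC-HIT | VC [15, 13]
  [6] addr=0x2d blk=11 s=1: L1-HIT | VC [15, 13]
  [7] addr=0x2f blk=11 s=1: L1-HIT | VC [15, 13]
  [8] addr=0x35 blk=13 s=1: VC-HIT | VC [15, 11]
  [9] addr=0x2c blk=11 s=1: VC-HIT | VC [15, 13]

OUTCOME = VC-HIT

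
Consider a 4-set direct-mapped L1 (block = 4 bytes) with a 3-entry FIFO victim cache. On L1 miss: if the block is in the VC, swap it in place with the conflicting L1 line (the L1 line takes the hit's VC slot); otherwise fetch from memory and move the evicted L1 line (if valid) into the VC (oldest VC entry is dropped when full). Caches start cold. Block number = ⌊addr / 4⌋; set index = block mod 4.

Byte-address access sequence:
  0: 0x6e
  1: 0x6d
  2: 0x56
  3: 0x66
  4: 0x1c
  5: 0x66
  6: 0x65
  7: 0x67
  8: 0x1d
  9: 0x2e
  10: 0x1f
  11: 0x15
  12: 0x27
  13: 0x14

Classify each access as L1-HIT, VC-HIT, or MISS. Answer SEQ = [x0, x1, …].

SEQ = [MISS, L1-HIT, MISS, MISS, MISS, L1-HIT, L1-HIT, L1-HIT, L1-HIT, MISS, VC-HIT, MISS, MISS, VC-HIT]

  [0] addr=0x6e blk=27 s=3: MISS | VC []
  [1] addr=0x6d blk=27 s=3: L1-HIT | VC []
  [2] addr=0x56 blk=21 s=1: MISS | VC []
  [3] addr=0x66 blk=25 s=1: MISS | VC [21]
  [4] addr=0x1c blk=7 s=3: MISS | VC [21, 27]
  [5] addr=0x66 blk=25 s=1: L1-HIT | VC [21, 27]
  [6] addr=0x65 blk=25 s=1: L1-HIT | VC [21, 27]
  [7] addr=0x67 blk=25 s=1: L1-HIT | VC [21, 27]
  [8] addr=0x1d blk=7 s=3: L1-HIT | VC [21, 27]
  [9] addr=0x2e blk=11 s=3: MISS | VC [21, 27, 7]
  [10] addr=0x1f blk=7 s=3: VC-HIT | VC [21, 27, 11]
  [11] addr=0x15 blk=5 s=1: MISS | VC [27, 11, 25]
  [12] addr=0x27 blk=9 s=1: MISS | VC [11, 25, 5]
  [13] addr=0x14 blk=5 s=1: VC-HIT | VC [11, 25, 9]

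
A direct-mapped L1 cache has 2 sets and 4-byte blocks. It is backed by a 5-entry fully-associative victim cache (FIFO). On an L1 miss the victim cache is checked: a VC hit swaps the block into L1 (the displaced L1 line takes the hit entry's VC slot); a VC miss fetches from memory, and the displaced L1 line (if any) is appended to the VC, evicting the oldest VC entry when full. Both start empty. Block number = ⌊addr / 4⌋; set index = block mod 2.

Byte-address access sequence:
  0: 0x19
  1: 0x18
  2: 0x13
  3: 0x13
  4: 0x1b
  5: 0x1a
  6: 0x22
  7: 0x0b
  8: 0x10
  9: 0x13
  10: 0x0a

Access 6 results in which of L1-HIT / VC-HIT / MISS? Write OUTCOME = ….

0: 0x19 (blk 6, set 0) → MISS  vc=[]
1: 0x18 (blk 6, set 0) → L1-HIT  vc=[]
2: 0x13 (blk 4, set 0) → MISS  vc=[6]
3: 0x13 (blk 4, set 0) → L1-HIT  vc=[6]
4: 0x1b (blk 6, set 0) → VC-HIT  vc=[4]
5: 0x1a (blk 6, set 0) → L1-HIT  vc=[4]
6: 0x22 (blk 8, set 0) → MISS  vc=[4, 6]
7: 0xb (blk 2, set 0) → MISS  vc=[4, 6, 8]
8: 0x10 (blk 4, set 0) → VC-HIT  vc=[2, 6, 8]
9: 0x13 (blk 4, set 0) → L1-HIT  vc=[2, 6, 8]
10: 0xa (blk 2, set 0) → VC-HIT  vc=[4, 6, 8]

OUTCOME = MISS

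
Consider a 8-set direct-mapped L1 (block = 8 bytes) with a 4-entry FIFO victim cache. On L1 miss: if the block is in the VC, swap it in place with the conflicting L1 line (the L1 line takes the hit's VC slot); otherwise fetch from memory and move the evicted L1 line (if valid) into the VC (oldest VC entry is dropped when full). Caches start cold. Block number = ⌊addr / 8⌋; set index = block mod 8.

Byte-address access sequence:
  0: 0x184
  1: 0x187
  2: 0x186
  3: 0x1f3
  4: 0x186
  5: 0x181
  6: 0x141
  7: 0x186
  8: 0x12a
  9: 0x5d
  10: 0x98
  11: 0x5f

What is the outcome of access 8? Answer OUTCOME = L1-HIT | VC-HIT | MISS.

#0 0x184→b48/s0 MISS; vc=[]
#1 0x187→b48/s0 L1-HIT; vc=[]
#2 0x186→b48/s0 L1-HIT; vc=[]
#3 0x1f3→b62/s6 MISS; vc=[]
#4 0x186→b48/s0 L1-HIT; vc=[]
#5 0x181→b48/s0 L1-HIT; vc=[]
#6 0x141→b40/s0 MISS; vc=[48]
#7 0x186→b48/s0 VC-HIT; vc=[40]
#8 0x12a→b37/s5 MISS; vc=[40]
#9 0x5d→b11/s3 MISS; vc=[40]
#10 0x98→b19/s3 MISS; vc=[40,11]
#11 0x5f→b11/s3 VC-HIT; vc=[40,19]

OUTCOME = MISS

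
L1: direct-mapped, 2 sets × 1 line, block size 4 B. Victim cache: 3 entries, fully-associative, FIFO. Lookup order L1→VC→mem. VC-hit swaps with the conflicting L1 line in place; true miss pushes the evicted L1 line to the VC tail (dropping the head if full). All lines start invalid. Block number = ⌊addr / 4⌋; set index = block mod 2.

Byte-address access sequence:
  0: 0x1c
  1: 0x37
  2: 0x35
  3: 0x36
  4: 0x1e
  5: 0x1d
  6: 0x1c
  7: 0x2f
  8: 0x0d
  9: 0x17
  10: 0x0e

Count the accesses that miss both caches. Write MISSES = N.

MISSES = 5

0: 0x1c (blk 7, set 1) → MISS  vc=[]
1: 0x37 (blk 13, set 1) → MISS  vc=[7]
2: 0x35 (blk 13, set 1) → L1-HIT  vc=[7]
3: 0x36 (blk 13, set 1) → L1-HIT  vc=[7]
4: 0x1e (blk 7, set 1) → VC-HIT  vc=[13]
5: 0x1d (blk 7, set 1) → L1-HIT  vc=[13]
6: 0x1c (blk 7, set 1) → L1-HIT  vc=[13]
7: 0x2f (blk 11, set 1) → MISS  vc=[13, 7]
8: 0xd (blk 3, set 1) → MISS  vc=[13, 7, 11]
9: 0x17 (blk 5, set 1) → MISS  vc=[7, 11, 3]
10: 0xe (blk 3, set 1) → VC-HIT  vc=[7, 11, 5]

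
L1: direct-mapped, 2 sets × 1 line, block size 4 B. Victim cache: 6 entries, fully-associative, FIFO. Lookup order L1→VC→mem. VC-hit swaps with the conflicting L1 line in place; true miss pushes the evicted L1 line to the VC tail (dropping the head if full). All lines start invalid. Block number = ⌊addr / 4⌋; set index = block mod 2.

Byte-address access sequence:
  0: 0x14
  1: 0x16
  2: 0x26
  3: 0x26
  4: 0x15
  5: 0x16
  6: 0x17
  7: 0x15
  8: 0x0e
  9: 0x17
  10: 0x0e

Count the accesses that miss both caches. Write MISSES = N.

#0 0x14→b5/s1 MISS; vc=[]
#1 0x16→b5/s1 L1-HIT; vc=[]
#2 0x26→b9/s1 MISS; vc=[5]
#3 0x26→b9/s1 L1-HIT; vc=[5]
#4 0x15→b5/s1 VC-HIT; vc=[9]
#5 0x16→b5/s1 L1-HIT; vc=[9]
#6 0x17→b5/s1 L1-HIT; vc=[9]
#7 0x15→b5/s1 L1-HIT; vc=[9]
#8 0xe→b3/s1 MISS; vc=[9,5]
#9 0x17→b5/s1 VC-HIT; vc=[9,3]
#10 0xe→b3/s1 VC-HIT; vc=[9,5]

MISSES = 3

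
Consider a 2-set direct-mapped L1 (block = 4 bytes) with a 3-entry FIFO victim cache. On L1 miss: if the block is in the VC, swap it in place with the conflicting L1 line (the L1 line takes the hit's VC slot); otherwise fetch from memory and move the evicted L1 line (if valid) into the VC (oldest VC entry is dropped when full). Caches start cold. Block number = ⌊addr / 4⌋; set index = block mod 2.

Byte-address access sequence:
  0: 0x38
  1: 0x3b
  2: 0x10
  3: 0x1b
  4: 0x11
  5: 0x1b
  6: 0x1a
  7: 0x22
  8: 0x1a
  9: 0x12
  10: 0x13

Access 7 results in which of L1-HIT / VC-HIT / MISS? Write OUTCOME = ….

#0 0x38→b14/s0 MISS; vc=[]
#1 0x3b→b14/s0 L1-HIT; vc=[]
#2 0x10→b4/s0 MISS; vc=[14]
#3 0x1b→b6/s0 MISS; vc=[14,4]
#4 0x11→b4/s0 VC-HIT; vc=[14,6]
#5 0x1b→b6/s0 VC-HIT; vc=[14,4]
#6 0x1a→b6/s0 L1-HIT; vc=[14,4]
#7 0x22→b8/s0 MISS; vc=[14,4,6]
#8 0x1a→b6/s0 VC-HIT; vc=[14,4,8]
#9 0x12→b4/s0 VC-HIT; vc=[14,6,8]
#10 0x13→b4/s0 L1-HIT; vc=[14,6,8]

OUTCOME = MISS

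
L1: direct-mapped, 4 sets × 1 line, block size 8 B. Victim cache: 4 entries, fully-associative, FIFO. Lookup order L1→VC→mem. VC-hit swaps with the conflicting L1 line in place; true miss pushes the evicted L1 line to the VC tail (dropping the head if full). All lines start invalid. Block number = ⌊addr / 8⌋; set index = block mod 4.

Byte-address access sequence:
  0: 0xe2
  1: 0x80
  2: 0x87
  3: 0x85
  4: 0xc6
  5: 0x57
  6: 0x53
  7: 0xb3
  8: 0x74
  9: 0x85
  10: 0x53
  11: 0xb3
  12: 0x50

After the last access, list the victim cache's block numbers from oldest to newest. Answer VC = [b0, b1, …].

VC = [28, 24, 14, 22]

  [0] addr=0xe2 blk=28 s=0: MISS | VC []
  [1] addr=0x80 blk=16 s=0: MISS | VC [28]
  [2] addr=0x87 blk=16 s=0: L1-HIT | VC [28]
  [3] addr=0x85 blk=16 s=0: L1-HIT | VC [28]
  [4] addr=0xc6 blk=24 s=0: MISS | VC [28, 16]
  [5] addr=0x57 blk=10 s=2: MISS | VC [28, 16]
  [6] addr=0x53 blk=10 s=2: L1-HIT | VC [28, 16]
  [7] addr=0xb3 blk=22 s=2: MISS | VC [28, 16, 10]
  [8] addr=0x74 blk=14 s=2: MISS | VC [28, 16, 10, 22]
  [9] addr=0x85 blk=16 s=0: VC-HIT | VC [28, 24, 10, 22]
  [10] addr=0x53 blk=10 s=2: VC-HIT | VC [28, 24, 14, 22]
  [11] addr=0xb3 blk=22 s=2: VC-HIT | VC [28, 24, 14, 10]
  [12] addr=0x50 blk=10 s=2: VC-HIT | VC [28, 24, 14, 22]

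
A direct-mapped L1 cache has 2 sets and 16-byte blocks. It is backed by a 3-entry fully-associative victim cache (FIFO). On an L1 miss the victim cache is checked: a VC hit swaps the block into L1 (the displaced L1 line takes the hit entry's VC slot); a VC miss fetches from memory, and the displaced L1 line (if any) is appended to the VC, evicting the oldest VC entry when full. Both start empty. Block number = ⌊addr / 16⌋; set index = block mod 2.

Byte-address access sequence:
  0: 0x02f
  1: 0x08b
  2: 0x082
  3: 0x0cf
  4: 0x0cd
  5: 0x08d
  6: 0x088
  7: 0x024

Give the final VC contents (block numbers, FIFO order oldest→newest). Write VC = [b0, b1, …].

VC = [8, 12]

  [0] addr=0x2f blk=2 s=0: MISS | VC []
  [1] addr=0x8b blk=8 s=0: MISS | VC [2]
  [2] addr=0x82 blk=8 s=0: L1-HIT | VC [2]
  [3] addr=0xcf blk=12 s=0: MISS | VC [2, 8]
  [4] addr=0xcd blk=12 s=0: L1-HIT | VC [2, 8]
  [5] addr=0x8d blk=8 s=0: VC-HIT | VC [2, 12]
  [6] addr=0x88 blk=8 s=0: L1-HIT | VC [2, 12]
  [7] addr=0x24 blk=2 s=0: VC-HIT | VC [8, 12]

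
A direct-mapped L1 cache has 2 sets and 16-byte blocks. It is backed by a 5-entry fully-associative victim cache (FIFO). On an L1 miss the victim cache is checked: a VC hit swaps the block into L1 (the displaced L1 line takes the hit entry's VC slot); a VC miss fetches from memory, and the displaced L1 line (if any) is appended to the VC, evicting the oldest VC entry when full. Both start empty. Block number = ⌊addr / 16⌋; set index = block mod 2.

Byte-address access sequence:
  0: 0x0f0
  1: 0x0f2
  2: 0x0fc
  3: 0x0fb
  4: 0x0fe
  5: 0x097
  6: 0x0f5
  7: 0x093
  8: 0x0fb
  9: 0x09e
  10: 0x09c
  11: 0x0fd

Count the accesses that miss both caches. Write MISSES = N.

0: 0xf0 (blk 15, set 1) → MISS  vc=[]
1: 0xf2 (blk 15, set 1) → L1-HIT  vc=[]
2: 0xfc (blk 15, set 1) → L1-HIT  vc=[]
3: 0xfb (blk 15, set 1) → L1-HIT  vc=[]
4: 0xfe (blk 15, set 1) → L1-HIT  vc=[]
5: 0x97 (blk 9, set 1) → MISS  vc=[15]
6: 0xf5 (blk 15, set 1) → VC-HIT  vc=[9]
7: 0x93 (blk 9, set 1) → VC-HIT  vc=[15]
8: 0xfb (blk 15, set 1) → VC-HIT  vc=[9]
9: 0x9e (blk 9, set 1) → VC-HIT  vc=[15]
10: 0x9c (blk 9, set 1) → L1-HIT  vc=[15]
11: 0xfd (blk 15, set 1) → VC-HIT  vc=[9]

MISSES = 2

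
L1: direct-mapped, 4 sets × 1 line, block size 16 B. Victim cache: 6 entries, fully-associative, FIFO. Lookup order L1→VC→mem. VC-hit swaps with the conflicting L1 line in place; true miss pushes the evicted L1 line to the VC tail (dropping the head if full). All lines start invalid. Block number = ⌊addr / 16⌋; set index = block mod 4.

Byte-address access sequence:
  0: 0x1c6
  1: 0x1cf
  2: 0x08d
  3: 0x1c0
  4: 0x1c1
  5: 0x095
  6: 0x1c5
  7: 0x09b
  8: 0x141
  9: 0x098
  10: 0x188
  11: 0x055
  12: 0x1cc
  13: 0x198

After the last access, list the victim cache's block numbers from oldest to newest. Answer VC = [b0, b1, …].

  [0] addr=0x1c6 blk=28 s=0: MISS | VC []
  [1] addr=0x1cf blk=28 s=0: L1-HIT | VC []
  [2] addr=0x8d blk=8 s=0: MISS | VC [28]
  [3] addr=0x1c0 blk=28 s=0: VC-HIT | VC [8]
  [4] addr=0x1c1 blk=28 s=0: L1-HIT | VC [8]
  [5] addr=0x95 blk=9 s=1: MISS | VC [8]
  [6] addr=0x1c5 blk=28 s=0: L1-HIT | VC [8]
  [7] addr=0x9b blk=9 s=1: L1-HIT | VC [8]
  [8] addr=0x141 blk=20 s=0: MISS | VC [8, 28]
  [9] addr=0x98 blk=9 s=1: L1-HIT | VC [8, 28]
  [10] addr=0x188 blk=24 s=0: MISS | VC [8, 28, 20]
  [11] addr=0x55 blk=5 s=1: MISS | VC [8, 28, 20, 9]
  [12] addr=0x1cc blk=28 s=0: VC-HIT | VC [8, 24, 20, 9]
  [13] addr=0x198 blk=25 s=1: MISS | VC [8, 24, 20, 9, 5]

VC = [8, 24, 20, 9, 5]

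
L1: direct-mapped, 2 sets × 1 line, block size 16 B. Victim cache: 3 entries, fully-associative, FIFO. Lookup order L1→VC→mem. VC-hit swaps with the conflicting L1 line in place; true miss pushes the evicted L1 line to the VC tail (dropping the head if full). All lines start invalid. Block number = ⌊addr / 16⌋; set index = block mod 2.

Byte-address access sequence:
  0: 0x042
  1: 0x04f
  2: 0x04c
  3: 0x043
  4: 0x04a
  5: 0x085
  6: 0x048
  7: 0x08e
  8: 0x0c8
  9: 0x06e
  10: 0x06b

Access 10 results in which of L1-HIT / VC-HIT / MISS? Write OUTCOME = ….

OUTCOME = L1-HIT

#0 0x42→b4/s0 MISS; vc=[]
#1 0x4f→b4/s0 L1-HIT; vc=[]
#2 0x4c→b4/s0 L1-HIT; vc=[]
#3 0x43→b4/s0 L1-HIT; vc=[]
#4 0x4a→b4/s0 L1-HIT; vc=[]
#5 0x85→b8/s0 MISS; vc=[4]
#6 0x48→b4/s0 VC-HIT; vc=[8]
#7 0x8e→b8/s0 VC-HIT; vc=[4]
#8 0xc8→b12/s0 MISS; vc=[4,8]
#9 0x6e→b6/s0 MISS; vc=[4,8,12]
#10 0x6b→b6/s0 L1-HIT; vc=[4,8,12]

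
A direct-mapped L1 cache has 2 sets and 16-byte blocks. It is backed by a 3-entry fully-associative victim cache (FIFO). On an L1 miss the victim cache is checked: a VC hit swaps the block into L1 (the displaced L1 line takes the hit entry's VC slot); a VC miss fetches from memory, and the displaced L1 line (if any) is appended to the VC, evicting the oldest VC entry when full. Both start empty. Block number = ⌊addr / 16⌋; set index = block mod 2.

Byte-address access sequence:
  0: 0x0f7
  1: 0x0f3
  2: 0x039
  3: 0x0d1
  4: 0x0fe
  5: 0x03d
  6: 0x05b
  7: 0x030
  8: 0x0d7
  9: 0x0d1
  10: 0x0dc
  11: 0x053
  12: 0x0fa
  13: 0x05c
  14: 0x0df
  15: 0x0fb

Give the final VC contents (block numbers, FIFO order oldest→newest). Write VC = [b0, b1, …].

#0 0xf7→b15/s1 MISS; vc=[]
#1 0xf3→b15/s1 L1-HIT; vc=[]
#2 0x39→b3/s1 MISS; vc=[15]
#3 0xd1→b13/s1 MISS; vc=[15,3]
#4 0xfe→b15/s1 VC-HIT; vc=[13,3]
#5 0x3d→b3/s1 VC-HIT; vc=[13,15]
#6 0x5b→b5/s1 MISS; vc=[13,15,3]
#7 0x30→b3/s1 VC-HIT; vc=[13,15,5]
#8 0xd7→b13/s1 VC-HIT; vc=[3,15,5]
#9 0xd1→b13/s1 L1-HIT; vc=[3,15,5]
#10 0xdc→b13/s1 L1-HIT; vc=[3,15,5]
#11 0x53→b5/s1 VC-HIT; vc=[3,15,13]
#12 0xfa→b15/s1 VC-HIT; vc=[3,5,13]
#13 0x5c→b5/s1 VC-HIT; vc=[3,15,13]
#14 0xdf→b13/s1 VC-HIT; vc=[3,15,5]
#15 0xfb→b15/s1 VC-HIT; vc=[3,13,5]

VC = [3, 13, 5]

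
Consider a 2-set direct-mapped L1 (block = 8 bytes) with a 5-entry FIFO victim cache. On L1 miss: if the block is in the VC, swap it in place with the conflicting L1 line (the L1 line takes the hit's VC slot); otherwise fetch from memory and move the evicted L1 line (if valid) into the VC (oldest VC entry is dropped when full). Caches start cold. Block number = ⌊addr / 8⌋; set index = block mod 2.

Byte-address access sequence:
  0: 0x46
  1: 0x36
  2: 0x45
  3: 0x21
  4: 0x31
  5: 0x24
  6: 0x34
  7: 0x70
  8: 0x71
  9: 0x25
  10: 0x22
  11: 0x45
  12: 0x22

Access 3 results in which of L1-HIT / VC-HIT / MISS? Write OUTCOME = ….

#0 0x46→b8/s0 MISS; vc=[]
#1 0x36→b6/s0 MISS; vc=[8]
#2 0x45→b8/s0 VC-HIT; vc=[6]
#3 0x21→b4/s0 MISS; vc=[6,8]
#4 0x31→b6/s0 VC-HIT; vc=[4,8]
#5 0x24→b4/s0 VC-HIT; vc=[6,8]
#6 0x34→b6/s0 VC-HIT; vc=[4,8]
#7 0x70→b14/s0 MISS; vc=[4,8,6]
#8 0x71→b14/s0 L1-HIT; vc=[4,8,6]
#9 0x25→b4/s0 VC-HIT; vc=[14,8,6]
#10 0x22→b4/s0 L1-HIT; vc=[14,8,6]
#11 0x45→b8/s0 VC-HIT; vc=[14,4,6]
#12 0x22→b4/s0 VC-HIT; vc=[14,8,6]

OUTCOME = MISS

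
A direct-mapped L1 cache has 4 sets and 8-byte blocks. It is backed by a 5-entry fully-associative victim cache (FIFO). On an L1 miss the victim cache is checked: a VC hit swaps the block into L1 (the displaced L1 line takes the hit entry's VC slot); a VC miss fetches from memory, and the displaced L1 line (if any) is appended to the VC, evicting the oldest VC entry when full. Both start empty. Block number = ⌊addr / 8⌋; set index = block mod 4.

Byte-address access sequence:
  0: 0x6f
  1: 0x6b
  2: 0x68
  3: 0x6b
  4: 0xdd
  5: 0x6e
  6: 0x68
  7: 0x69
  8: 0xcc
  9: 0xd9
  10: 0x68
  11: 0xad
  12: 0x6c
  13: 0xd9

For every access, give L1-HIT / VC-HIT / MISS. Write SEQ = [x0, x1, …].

SEQ = [MISS, L1-HIT, L1-HIT, L1-HIT, MISS, L1-HIT, L1-HIT, L1-HIT, MISS, L1-HIT, VC-HIT, MISS, VC-HIT, L1-HIT]

  [0] addr=0x6f blk=13 s=1: MISS | VC []
  [1] addr=0x6b blk=13 s=1: L1-HIT | VC []
  [2] addr=0x68 blk=13 s=1: L1-HIT | VC []
  [3] addr=0x6b blk=13 s=1: L1-HIT | VC []
  [4] addr=0xdd blk=27 s=3: MISS | VC []
  [5] addr=0x6e blk=13 s=1: L1-HIT | VC []
  [6] addr=0x68 blk=13 s=1: L1-HIT | VC []
  [7] addr=0x69 blk=13 s=1: L1-HIT | VC []
  [8] addr=0xcc blk=25 s=1: MISS | VC [13]
  [9] addr=0xd9 blk=27 s=3: L1-HIT | VC [13]
  [10] addr=0x68 blk=13 s=1: VC-HIT | VC [25]
  [11] addr=0xad blk=21 s=1: MISS | VC [25, 13]
  [12] addr=0x6c blk=13 s=1: VC-HIT | VC [25, 21]
  [13] addr=0xd9 blk=27 s=3: L1-HIT | VC [25, 21]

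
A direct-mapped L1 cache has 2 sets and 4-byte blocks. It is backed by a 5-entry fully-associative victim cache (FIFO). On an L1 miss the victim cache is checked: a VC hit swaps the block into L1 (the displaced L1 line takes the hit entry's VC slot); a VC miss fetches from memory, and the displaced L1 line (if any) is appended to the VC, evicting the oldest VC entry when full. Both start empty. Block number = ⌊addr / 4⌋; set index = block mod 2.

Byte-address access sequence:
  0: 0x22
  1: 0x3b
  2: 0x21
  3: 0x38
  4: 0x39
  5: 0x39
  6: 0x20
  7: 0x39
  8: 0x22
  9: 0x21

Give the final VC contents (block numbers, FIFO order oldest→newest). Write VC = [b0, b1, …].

VC = [14]

#0 0x22→b8/s0 MISS; vc=[]
#1 0x3b→b14/s0 MISS; vc=[8]
#2 0x21→b8/s0 VC-HIT; vc=[14]
#3 0x38→b14/s0 VC-HIT; vc=[8]
#4 0x39→b14/s0 L1-HIT; vc=[8]
#5 0x39→b14/s0 L1-HIT; vc=[8]
#6 0x20→b8/s0 VC-HIT; vc=[14]
#7 0x39→b14/s0 VC-HIT; vc=[8]
#8 0x22→b8/s0 VC-HIT; vc=[14]
#9 0x21→b8/s0 L1-HIT; vc=[14]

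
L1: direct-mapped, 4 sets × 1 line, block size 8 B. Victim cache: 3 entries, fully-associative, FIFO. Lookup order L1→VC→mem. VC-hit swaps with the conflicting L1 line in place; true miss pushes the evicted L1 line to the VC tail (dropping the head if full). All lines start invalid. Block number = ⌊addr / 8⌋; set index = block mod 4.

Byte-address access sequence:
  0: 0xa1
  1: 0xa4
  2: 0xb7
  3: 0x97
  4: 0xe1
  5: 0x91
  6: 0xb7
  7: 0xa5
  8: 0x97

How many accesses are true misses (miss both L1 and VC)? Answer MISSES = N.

#0 0xa1→b20/s0 MISS; vc=[]
#1 0xa4→b20/s0 L1-HIT; vc=[]
#2 0xb7→b22/s2 MISS; vc=[]
#3 0x97→b18/s2 MISS; vc=[22]
#4 0xe1→b28/s0 MISS; vc=[22,20]
#5 0x91→b18/s2 L1-HIT; vc=[22,20]
#6 0xb7→b22/s2 VC-HIT; vc=[18,20]
#7 0xa5→b20/s0 VC-HIT; vc=[18,28]
#8 0x97→b18/s2 VC-HIT; vc=[22,28]

MISSES = 4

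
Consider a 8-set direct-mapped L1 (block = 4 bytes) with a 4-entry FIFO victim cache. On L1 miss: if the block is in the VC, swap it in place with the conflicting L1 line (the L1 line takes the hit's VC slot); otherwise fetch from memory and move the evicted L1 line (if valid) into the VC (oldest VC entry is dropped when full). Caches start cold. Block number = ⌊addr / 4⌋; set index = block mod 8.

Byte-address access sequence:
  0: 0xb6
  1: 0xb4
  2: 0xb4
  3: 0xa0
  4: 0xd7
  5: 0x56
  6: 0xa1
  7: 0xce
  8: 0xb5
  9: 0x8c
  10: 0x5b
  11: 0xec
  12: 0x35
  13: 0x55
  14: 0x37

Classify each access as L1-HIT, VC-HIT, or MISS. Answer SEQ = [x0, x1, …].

  [0] addr=0xb6 blk=45 s=5: MISS | VC []
  [1] addr=0xb4 blk=45 s=5: L1-HIT | VC []
  [2] addr=0xb4 blk=45 s=5: L1-HIT | VC []
  [3] addr=0xa0 blk=40 s=0: MISS | VC []
  [4] addr=0xd7 blk=53 s=5: MISS | VC [45]
  [5] addr=0x56 blk=21 s=5: MISS | VC [45, 53]
  [6] addr=0xa1 blk=40 s=0: L1-HIT | VC [45, 53]
  [7] addr=0xce blk=51 s=3: MISS | VC [45, 53]
  [8] addr=0xb5 blk=45 s=5: VC-HIT | VC [21, 53]
  [9] addr=0x8c blk=35 s=3: MISS | VC [21, 53, 51]
  [10] addr=0x5b blk=22 s=6: MISS | VC [21, 53, 51]
  [11] addr=0xec blk=59 s=3: MISS | VC [21, 53, 51, 35]
  [12] addr=0x35 blk=13 s=5: MISS | VC [53, 51, 35, 45]
  [13] addr=0x55 blk=21 s=5: MISS | VC [51, 35, 45, 13]
  [14] addr=0x37 blk=13 s=5: VC-HIT | VC [51, 35, 45, 21]

SEQ = [MISS, L1-HIT, L1-HIT, MISS, MISS, MISS, L1-HIT, MISS, VC-HIT, MISS, MISS, MISS, MISS, MISS, VC-HIT]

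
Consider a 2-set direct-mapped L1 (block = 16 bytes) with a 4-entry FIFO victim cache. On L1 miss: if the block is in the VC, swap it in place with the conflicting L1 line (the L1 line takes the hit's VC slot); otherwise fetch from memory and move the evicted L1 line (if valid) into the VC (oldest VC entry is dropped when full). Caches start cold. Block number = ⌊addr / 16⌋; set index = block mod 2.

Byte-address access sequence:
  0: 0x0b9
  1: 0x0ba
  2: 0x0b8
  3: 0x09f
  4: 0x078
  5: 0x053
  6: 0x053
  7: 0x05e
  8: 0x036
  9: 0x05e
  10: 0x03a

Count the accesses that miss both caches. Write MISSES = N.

MISSES = 5

0: 0xb9 (blk 11, set 1) → MISS  vc=[]
1: 0xba (blk 11, set 1) → L1-HIT  vc=[]
2: 0xb8 (blk 11, set 1) → L1-HIT  vc=[]
3: 0x9f (blk 9, set 1) → MISS  vc=[11]
4: 0x78 (blk 7, set 1) → MISS  vc=[11, 9]
5: 0x53 (blk 5, set 1) → MISS  vc=[11, 9, 7]
6: 0x53 (blk 5, set 1) → L1-HIT  vc=[11, 9, 7]
7: 0x5e (blk 5, set 1) → L1-HIT  vc=[11, 9, 7]
8: 0x36 (blk 3, set 1) → MISS  vc=[11, 9, 7, 5]
9: 0x5e (blk 5, set 1) → VC-HIT  vc=[11, 9, 7, 3]
10: 0x3a (blk 3, set 1) → VC-HIT  vc=[11, 9, 7, 5]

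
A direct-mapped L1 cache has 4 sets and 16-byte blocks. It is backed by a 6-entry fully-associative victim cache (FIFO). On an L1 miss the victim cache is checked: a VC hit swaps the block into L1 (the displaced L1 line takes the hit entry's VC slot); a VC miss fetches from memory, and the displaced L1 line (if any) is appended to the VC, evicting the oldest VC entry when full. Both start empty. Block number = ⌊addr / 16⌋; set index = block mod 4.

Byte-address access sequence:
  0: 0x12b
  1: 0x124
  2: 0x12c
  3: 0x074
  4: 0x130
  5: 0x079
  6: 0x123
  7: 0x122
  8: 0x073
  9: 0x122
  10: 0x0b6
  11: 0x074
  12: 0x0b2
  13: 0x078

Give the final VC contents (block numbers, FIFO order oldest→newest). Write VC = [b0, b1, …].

0: 0x12b (blk 18, set 2) → MISS  vc=[]
1: 0x124 (blk 18, set 2) → L1-HIT  vc=[]
2: 0x12c (blk 18, set 2) → L1-HIT  vc=[]
3: 0x74 (blk 7, set 3) → MISS  vc=[]
4: 0x130 (blk 19, set 3) → MISS  vc=[7]
5: 0x79 (blk 7, set 3) → VC-HIT  vc=[19]
6: 0x123 (blk 18, set 2) → L1-HIT  vc=[19]
7: 0x122 (blk 18, set 2) → L1-HIT  vc=[19]
8: 0x73 (blk 7, set 3) → L1-HIT  vc=[19]
9: 0x122 (blk 18, set 2) → L1-HIT  vc=[19]
10: 0xb6 (blk 11, set 3) → MISS  vc=[19, 7]
11: 0x74 (blk 7, set 3) → VC-HIT  vc=[19, 11]
12: 0xb2 (blk 11, set 3) → VC-HIT  vc=[19, 7]
13: 0x78 (blk 7, set 3) → VC-HIT  vc=[19, 11]

VC = [19, 11]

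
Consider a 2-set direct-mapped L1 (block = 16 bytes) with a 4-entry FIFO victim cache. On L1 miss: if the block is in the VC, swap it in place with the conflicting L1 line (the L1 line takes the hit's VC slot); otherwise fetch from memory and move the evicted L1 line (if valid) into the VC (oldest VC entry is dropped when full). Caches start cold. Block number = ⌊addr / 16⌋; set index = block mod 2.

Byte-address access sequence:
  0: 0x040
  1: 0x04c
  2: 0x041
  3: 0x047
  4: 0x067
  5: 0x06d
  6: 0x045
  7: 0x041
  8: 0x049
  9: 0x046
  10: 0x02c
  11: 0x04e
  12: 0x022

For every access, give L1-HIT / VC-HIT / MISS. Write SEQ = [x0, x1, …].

SEQ = [MISS, L1-HIT, L1-HIT, L1-HIT, MISS, L1-HIT, VC-HIT, L1-HIT, L1-HIT, L1-HIT, MISS, VC-HIT, VC-HIT]

0: 0x40 (blk 4, set 0) → MISS  vc=[]
1: 0x4c (blk 4, set 0) → L1-HIT  vc=[]
2: 0x41 (blk 4, set 0) → L1-HIT  vc=[]
3: 0x47 (blk 4, set 0) → L1-HIT  vc=[]
4: 0x67 (blk 6, set 0) → MISS  vc=[4]
5: 0x6d (blk 6, set 0) → L1-HIT  vc=[4]
6: 0x45 (blk 4, set 0) → VC-HIT  vc=[6]
7: 0x41 (blk 4, set 0) → L1-HIT  vc=[6]
8: 0x49 (blk 4, set 0) → L1-HIT  vc=[6]
9: 0x46 (blk 4, set 0) → L1-HIT  vc=[6]
10: 0x2c (blk 2, set 0) → MISS  vc=[6, 4]
11: 0x4e (blk 4, set 0) → VC-HIT  vc=[6, 2]
12: 0x22 (blk 2, set 0) → VC-HIT  vc=[6, 4]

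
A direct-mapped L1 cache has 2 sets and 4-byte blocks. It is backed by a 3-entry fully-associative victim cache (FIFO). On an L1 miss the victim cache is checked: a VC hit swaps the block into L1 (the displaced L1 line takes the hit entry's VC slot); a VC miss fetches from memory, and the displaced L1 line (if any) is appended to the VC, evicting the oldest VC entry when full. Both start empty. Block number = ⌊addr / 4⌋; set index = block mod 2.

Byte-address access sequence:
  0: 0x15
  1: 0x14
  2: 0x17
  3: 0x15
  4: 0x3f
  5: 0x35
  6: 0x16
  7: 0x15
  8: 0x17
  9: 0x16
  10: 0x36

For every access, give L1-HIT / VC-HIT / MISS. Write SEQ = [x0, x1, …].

0: 0x15 (blk 5, set 1) → MISS  vc=[]
1: 0x14 (blk 5, set 1) → L1-HIT  vc=[]
2: 0x17 (blk 5, set 1) → L1-HIT  vc=[]
3: 0x15 (blk 5, set 1) → L1-HIT  vc=[]
4: 0x3f (blk 15, set 1) → MISS  vc=[5]
5: 0x35 (blk 13, set 1) → MISS  vc=[5, 15]
6: 0x16 (blk 5, set 1) → VC-HIT  vc=[13, 15]
7: 0x15 (blk 5, set 1) → L1-HIT  vc=[13, 15]
8: 0x17 (blk 5, set 1) → L1-HIT  vc=[13, 15]
9: 0x16 (blk 5, set 1) → L1-HIT  vc=[13, 15]
10: 0x36 (blk 13, set 1) → VC-HIT  vc=[5, 15]

SEQ = [MISS, L1-HIT, L1-HIT, L1-HIT, MISS, MISS, VC-HIT, L1-HIT, L1-HIT, L1-HIT, VC-HIT]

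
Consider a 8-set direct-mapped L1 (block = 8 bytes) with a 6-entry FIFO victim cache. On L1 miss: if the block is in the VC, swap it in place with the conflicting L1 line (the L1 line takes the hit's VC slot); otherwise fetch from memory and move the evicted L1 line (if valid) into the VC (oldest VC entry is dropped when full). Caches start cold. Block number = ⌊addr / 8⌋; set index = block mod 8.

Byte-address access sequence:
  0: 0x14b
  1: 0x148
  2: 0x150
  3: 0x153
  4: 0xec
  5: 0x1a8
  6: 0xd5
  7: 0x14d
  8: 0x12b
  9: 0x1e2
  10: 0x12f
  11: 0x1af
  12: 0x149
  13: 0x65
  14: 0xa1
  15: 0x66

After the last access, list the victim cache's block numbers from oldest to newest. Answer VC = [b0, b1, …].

VC = [29, 42, 37, 60, 20]

  [0] addr=0x14b blk=41 s=1: MISS | VC []
  [1] addr=0x148 blk=41 s=1: L1-HIT | VC []
  [2] addr=0x150 blk=42 s=2: MISS | VC []
  [3] addr=0x153 blk=42 s=2: L1-HIT | VC []
  [4] addr=0xec blk=29 s=5: MISS | VC []
  [5] addr=0x1a8 blk=53 s=5: MISS | VC [29]
  [6] addr=0xd5 blk=26 s=2: MISS | VC [29, 42]
  [7] addr=0x14d blk=41 s=1: L1-HIT | VC [29, 42]
  [8] addr=0x12b blk=37 s=5: MISS | VC [29, 42, 53]
  [9] addr=0x1e2 blk=60 s=4: MISS | VC [29, 42, 53]
  [10] addr=0x12f blk=37 s=5: L1-HIT | VC [29, 42, 53]
  [11] addr=0x1af blk=53 s=5: VC-HIT | VC [29, 42, 37]
  [12] addr=0x149 blk=41 s=1: L1-HIT | VC [29, 42, 37]
  [13] addr=0x65 blk=12 s=4: MISS | VC [29, 42, 37, 60]
  [14] addr=0xa1 blk=20 s=4: MISS | VC [29, 42, 37, 60, 12]
  [15] addr=0x66 blk=12 s=4: VC-HIT | VC [29, 42, 37, 60, 20]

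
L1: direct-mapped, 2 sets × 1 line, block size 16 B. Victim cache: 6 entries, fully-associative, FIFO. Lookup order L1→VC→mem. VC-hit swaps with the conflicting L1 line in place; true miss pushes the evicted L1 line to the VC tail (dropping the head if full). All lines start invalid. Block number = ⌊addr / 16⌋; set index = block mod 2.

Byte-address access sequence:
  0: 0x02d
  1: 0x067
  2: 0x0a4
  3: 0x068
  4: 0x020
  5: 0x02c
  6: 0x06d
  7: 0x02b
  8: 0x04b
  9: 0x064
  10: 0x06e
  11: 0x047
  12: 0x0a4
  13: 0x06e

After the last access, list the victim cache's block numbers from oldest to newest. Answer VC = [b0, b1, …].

VC = [10, 4, 2]

  [0] addr=0x2d blk=2 s=0: MISS | VC []
  [1] addr=0x67 blk=6 s=0: MISS | VC [2]
  [2] addr=0xa4 blk=10 s=0: MISS | VC [2, 6]
  [3] addr=0x68 blk=6 s=0: VC-HIT | VC [2, 10]
  [4] addr=0x20 blk=2 s=0: VC-HIT | VC [6, 10]
  [5] addr=0x2c blk=2 s=0: L1-HIT | VC [6, 10]
  [6] addr=0x6d blk=6 s=0: VC-HIT | VC [2, 10]
  [7] addr=0x2b blk=2 s=0: VC-HIT | VC [6, 10]
  [8] addr=0x4b blk=4 s=0: MISS | VC [6, 10, 2]
  [9] addr=0x64 blk=6 s=0: VC-HIT | VC [4, 10, 2]
  [10] addr=0x6e blk=6 s=0: L1-HIT | VC [4, 10, 2]
  [11] addr=0x47 blk=4 s=0: VC-HIT | VC [6, 10, 2]
  [12] addr=0xa4 blk=10 s=0: VC-HIT | VC [6, 4, 2]
  [13] addr=0x6e blk=6 s=0: VC-HIT | VC [10, 4, 2]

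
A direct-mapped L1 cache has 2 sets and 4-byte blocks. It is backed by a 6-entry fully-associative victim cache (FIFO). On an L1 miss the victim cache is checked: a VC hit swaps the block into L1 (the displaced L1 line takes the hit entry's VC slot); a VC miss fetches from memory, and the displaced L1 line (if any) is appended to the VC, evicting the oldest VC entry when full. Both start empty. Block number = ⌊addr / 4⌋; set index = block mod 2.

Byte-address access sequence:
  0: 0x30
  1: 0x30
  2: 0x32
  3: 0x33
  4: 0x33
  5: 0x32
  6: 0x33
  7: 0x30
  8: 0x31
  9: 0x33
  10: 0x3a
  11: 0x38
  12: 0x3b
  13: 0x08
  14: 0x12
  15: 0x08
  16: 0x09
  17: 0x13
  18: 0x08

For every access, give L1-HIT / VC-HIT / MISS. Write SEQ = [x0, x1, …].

  [0] addr=0x30 blk=12 s=0: MISS | VC []
  [1] addr=0x30 blk=12 s=0: L1-HIT | VC []
  [2] addr=0x32 blk=12 s=0: L1-HIT | VC []
  [3] addr=0x33 blk=12 s=0: L1-HIT | VC []
  [4] addr=0x33 blk=12 s=0: L1-HIT | VC []
  [5] addr=0x32 blk=12 s=0: L1-HIT | VC []
  [6] addr=0x33 blk=12 s=0: L1-HIT | VC []
  [7] addr=0x30 blk=12 s=0: L1-HIT | VC []
  [8] addr=0x31 blk=12 s=0: L1-HIT | VC []
  [9] addr=0x33 blk=12 s=0: L1-HIT | VC []
  [10] addr=0x3a blk=14 s=0: MISS | VC [12]
  [11] addr=0x38 blk=14 s=0: L1-HIT | VC [12]
  [12] addr=0x3b blk=14 s=0: L1-HIT | VC [12]
  [13] addr=0x8 blk=2 s=0: MISS | VC [12, 14]
  [14] addr=0x12 blk=4 s=0: MISS | VC [12, 14, 2]
  [15] addr=0x8 blk=2 s=0: VC-HIT | VC [12, 14, 4]
  [16] addr=0x9 blk=2 s=0: L1-HIT | VC [12, 14, 4]
  [17] addr=0x13 blk=4 s=0: VC-HIT | VC [12, 14, 2]
  [18] addr=0x8 blk=2 s=0: VC-HIT | VC [12, 14, 4]

SEQ = [MISS, L1-HIT, L1-HIT, L1-HIT, L1-HIT, L1-HIT, L1-HIT, L1-HIT, L1-HIT, L1-HIT, MISS, L1-HIT, L1-HIT, MISS, MISS, VC-HIT, L1-HIT, VC-HIT, VC-HIT]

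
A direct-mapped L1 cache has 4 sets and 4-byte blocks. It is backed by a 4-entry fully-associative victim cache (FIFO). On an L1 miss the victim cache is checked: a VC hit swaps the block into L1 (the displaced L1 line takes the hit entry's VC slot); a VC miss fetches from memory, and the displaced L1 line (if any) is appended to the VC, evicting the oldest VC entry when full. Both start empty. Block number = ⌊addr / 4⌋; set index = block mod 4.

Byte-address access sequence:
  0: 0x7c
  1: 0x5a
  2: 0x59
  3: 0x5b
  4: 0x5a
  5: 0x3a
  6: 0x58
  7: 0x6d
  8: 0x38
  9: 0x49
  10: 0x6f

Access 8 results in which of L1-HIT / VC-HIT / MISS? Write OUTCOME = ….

0: 0x7c (blk 31, set 3) → MISS  vc=[]
1: 0x5a (blk 22, set 2) → MISS  vc=[]
2: 0x59 (blk 22, set 2) → L1-HIT  vc=[]
3: 0x5b (blk 22, set 2) → L1-HIT  vc=[]
4: 0x5a (blk 22, set 2) → L1-HIT  vc=[]
5: 0x3a (blk 14, set 2) → MISS  vc=[22]
6: 0x58 (blk 22, set 2) → VC-HIT  vc=[14]
7: 0x6d (blk 27, set 3) → MISS  vc=[14, 31]
8: 0x38 (blk 14, set 2) → VC-HIT  vc=[22, 31]
9: 0x49 (blk 18, set 2) → MISS  vc=[22, 31, 14]
10: 0x6f (blk 27, set 3) → L1-HIT  vc=[22, 31, 14]

OUTCOME = VC-HIT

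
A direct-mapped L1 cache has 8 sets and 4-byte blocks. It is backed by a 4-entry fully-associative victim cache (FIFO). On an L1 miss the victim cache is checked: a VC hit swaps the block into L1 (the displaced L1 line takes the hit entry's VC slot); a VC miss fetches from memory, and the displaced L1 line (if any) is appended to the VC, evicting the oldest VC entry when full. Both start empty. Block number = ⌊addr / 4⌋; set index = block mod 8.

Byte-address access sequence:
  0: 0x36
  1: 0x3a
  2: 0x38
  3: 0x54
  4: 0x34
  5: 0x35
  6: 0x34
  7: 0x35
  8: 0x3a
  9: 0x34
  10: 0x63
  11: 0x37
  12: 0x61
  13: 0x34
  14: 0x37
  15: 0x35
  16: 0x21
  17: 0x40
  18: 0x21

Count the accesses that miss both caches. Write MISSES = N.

MISSES = 6

0: 0x36 (blk 13, set 5) → MISS  vc=[]
1: 0x3a (blk 14, set 6) → MISS  vc=[]
2: 0x38 (blk 14, set 6) → L1-HIT  vc=[]
3: 0x54 (blk 21, set 5) → MISS  vc=[13]
4: 0x34 (blk 13, set 5) → VC-HIT  vc=[21]
5: 0x35 (blk 13, set 5) → L1-HIT  vc=[21]
6: 0x34 (blk 13, set 5) → L1-HIT  vc=[21]
7: 0x35 (blk 13, set 5) → L1-HIT  vc=[21]
8: 0x3a (blk 14, set 6) → L1-HIT  vc=[21]
9: 0x34 (blk 13, set 5) → L1-HIT  vc=[21]
10: 0x63 (blk 24, set 0) → MISS  vc=[21]
11: 0x37 (blk 13, set 5) → L1-HIT  vc=[21]
12: 0x61 (blk 24, set 0) → L1-HIT  vc=[21]
13: 0x34 (blk 13, set 5) → L1-HIT  vc=[21]
14: 0x37 (blk 13, set 5) → L1-HIT  vc=[21]
15: 0x35 (blk 13, set 5) → L1-HIT  vc=[21]
16: 0x21 (blk 8, set 0) → MISS  vc=[21, 24]
17: 0x40 (blk 16, set 0) → MISS  vc=[21, 24, 8]
18: 0x21 (blk 8, set 0) → VC-HIT  vc=[21, 24, 16]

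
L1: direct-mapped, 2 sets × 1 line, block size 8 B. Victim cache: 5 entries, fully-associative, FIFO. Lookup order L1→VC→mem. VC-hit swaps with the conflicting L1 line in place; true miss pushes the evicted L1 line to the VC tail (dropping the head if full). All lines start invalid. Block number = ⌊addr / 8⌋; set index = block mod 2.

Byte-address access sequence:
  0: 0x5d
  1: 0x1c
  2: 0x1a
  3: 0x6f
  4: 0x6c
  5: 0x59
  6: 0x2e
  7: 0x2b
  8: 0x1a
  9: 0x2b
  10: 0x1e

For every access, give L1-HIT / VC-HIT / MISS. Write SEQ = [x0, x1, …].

#0 0x5d→b11/s1 MISS; vc=[]
#1 0x1c→b3/s1 MISS; vc=[11]
#2 0x1a→b3/s1 L1-HIT; vc=[11]
#3 0x6f→b13/s1 MISS; vc=[11,3]
#4 0x6c→b13/s1 L1-HIT; vc=[11,3]
#5 0x59→b11/s1 VC-HIT; vc=[13,3]
#6 0x2e→b5/s1 MISS; vc=[13,3,11]
#7 0x2b→b5/s1 L1-HIT; vc=[13,3,11]
#8 0x1a→b3/s1 VC-HIT; vc=[13,5,11]
#9 0x2b→b5/s1 VC-HIT; vc=[13,3,11]
#10 0x1e→b3/s1 VC-HIT; vc=[13,5,11]

SEQ = [MISS, MISS, L1-HIT, MISS, L1-HIT, VC-HIT, MISS, L1-HIT, VC-HIT, VC-HIT, VC-HIT]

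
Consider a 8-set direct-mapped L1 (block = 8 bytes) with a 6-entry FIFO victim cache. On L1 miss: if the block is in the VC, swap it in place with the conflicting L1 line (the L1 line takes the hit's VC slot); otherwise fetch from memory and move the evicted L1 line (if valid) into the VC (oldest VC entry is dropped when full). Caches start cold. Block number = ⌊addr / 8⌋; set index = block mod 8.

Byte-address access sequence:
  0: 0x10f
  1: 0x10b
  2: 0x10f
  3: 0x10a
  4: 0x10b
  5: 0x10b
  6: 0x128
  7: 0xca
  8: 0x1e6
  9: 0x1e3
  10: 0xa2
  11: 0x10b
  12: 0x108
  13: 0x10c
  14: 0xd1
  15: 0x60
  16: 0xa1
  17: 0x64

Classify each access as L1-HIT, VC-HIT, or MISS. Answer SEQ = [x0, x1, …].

SEQ = [MISS, L1-HIT, L1-HIT, L1-HIT, L1-HIT, L1-HIT, MISS, MISS, MISS, L1-HIT, MISS, VC-HIT, L1-HIT, L1-HIT, MISS, MISS, VC-HIT, VC-HIT]

0: 0x10f (blk 33, set 1) → MISS  vc=[]
1: 0x10b (blk 33, set 1) → L1-HIT  vc=[]
2: 0x10f (blk 33, set 1) → L1-HIT  vc=[]
3: 0x10a (blk 33, set 1) → L1-HIT  vc=[]
4: 0x10b (blk 33, set 1) → L1-HIT  vc=[]
5: 0x10b (blk 33, set 1) → L1-HIT  vc=[]
6: 0x128 (blk 37, set 5) → MISS  vc=[]
7: 0xca (blk 25, set 1) → MISS  vc=[33]
8: 0x1e6 (blk 60, set 4) → MISS  vc=[33]
9: 0x1e3 (blk 60, set 4) → L1-HIT  vc=[33]
10: 0xa2 (blk 20, set 4) → MISS  vc=[33, 60]
11: 0x10b (blk 33, set 1) → VC-HIT  vc=[25, 60]
12: 0x108 (blk 33, set 1) → L1-HIT  vc=[25, 60]
13: 0x10c (blk 33, set 1) → L1-HIT  vc=[25, 60]
14: 0xd1 (blk 26, set 2) → MISS  vc=[25, 60]
15: 0x60 (blk 12, set 4) → MISS  vc=[25, 60, 20]
16: 0xa1 (blk 20, set 4) → VC-HIT  vc=[25, 60, 12]
17: 0x64 (blk 12, set 4) → VC-HIT  vc=[25, 60, 20]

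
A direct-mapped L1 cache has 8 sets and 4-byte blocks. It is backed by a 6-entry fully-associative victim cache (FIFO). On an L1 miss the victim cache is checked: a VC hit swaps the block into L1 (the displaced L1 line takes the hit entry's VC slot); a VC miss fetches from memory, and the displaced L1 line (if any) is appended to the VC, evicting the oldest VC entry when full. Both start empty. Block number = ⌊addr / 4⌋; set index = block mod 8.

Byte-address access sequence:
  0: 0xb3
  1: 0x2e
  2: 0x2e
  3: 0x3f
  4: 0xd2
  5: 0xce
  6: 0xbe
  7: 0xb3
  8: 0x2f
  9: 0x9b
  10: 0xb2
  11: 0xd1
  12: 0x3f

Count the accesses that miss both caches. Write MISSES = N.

MISSES = 7

#0 0xb3→b44/s4 MISS; vc=[]
#1 0x2e→b11/s3 MISS; vc=[]
#2 0x2e→b11/s3 L1-HIT; vc=[]
#3 0x3f→b15/s7 MISS; vc=[]
#4 0xd2→b52/s4 MISS; vc=[44]
#5 0xce→b51/s3 MISS; vc=[44,11]
#6 0xbe→b47/s7 MISS; vc=[44,11,15]
#7 0xb3→b44/s4 VC-HIT; vc=[52,11,15]
#8 0x2f→b11/s3 VC-HIT; vc=[52,51,15]
#9 0x9b→b38/s6 MISS; vc=[52,51,15]
#10 0xb2→b44/s4 L1-HIT; vc=[52,51,15]
#11 0xd1→b52/s4 VC-HIT; vc=[44,51,15]
#12 0x3f→b15/s7 VC-HIT; vc=[44,51,47]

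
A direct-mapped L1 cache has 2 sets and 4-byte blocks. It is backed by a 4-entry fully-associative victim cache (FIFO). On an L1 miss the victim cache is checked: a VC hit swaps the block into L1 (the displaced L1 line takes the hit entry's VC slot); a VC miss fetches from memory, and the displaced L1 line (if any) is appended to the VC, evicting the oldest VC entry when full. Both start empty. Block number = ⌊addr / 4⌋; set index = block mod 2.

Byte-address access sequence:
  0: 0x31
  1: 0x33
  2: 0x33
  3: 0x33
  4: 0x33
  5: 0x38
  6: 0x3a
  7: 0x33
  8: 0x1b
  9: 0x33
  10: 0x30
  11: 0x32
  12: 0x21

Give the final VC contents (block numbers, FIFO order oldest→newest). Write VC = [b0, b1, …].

VC = [14, 6, 12]

0: 0x31 (blk 12, set 0) → MISS  vc=[]
1: 0x33 (blk 12, set 0) → L1-HIT  vc=[]
2: 0x33 (blk 12, set 0) → L1-HIT  vc=[]
3: 0x33 (blk 12, set 0) → L1-HIT  vc=[]
4: 0x33 (blk 12, set 0) → L1-HIT  vc=[]
5: 0x38 (blk 14, set 0) → MISS  vc=[12]
6: 0x3a (blk 14, set 0) → L1-HIT  vc=[12]
7: 0x33 (blk 12, set 0) → VC-HIT  vc=[14]
8: 0x1b (blk 6, set 0) → MISS  vc=[14, 12]
9: 0x33 (blk 12, set 0) → VC-HIT  vc=[14, 6]
10: 0x30 (blk 12, set 0) → L1-HIT  vc=[14, 6]
11: 0x32 (blk 12, set 0) → L1-HIT  vc=[14, 6]
12: 0x21 (blk 8, set 0) → MISS  vc=[14, 6, 12]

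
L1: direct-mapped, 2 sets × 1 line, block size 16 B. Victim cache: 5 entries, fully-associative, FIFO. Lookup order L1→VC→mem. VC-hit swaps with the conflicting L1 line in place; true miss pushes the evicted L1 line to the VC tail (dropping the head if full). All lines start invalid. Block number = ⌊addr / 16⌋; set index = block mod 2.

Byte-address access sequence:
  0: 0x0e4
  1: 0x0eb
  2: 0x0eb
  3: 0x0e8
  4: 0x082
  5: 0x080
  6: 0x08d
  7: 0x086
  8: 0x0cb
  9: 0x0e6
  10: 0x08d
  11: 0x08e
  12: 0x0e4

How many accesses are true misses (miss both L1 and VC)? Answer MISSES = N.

MISSES = 3

  [0] addr=0xe4 blk=14 s=0: MISS | VC []
  [1] addr=0xeb blk=14 s=0: L1-HIT | VC []
  [2] addr=0xeb blk=14 s=0: L1-HIT | VC []
  [3] addr=0xe8 blk=14 s=0: L1-HIT | VC []
  [4] addr=0x82 blk=8 s=0: MISS | VC [14]
  [5] addr=0x80 blk=8 s=0: L1-HIT | VC [14]
  [6] addr=0x8d blk=8 s=0: L1-HIT | VC [14]
  [7] addr=0x86 blk=8 s=0: L1-HIT | VC [14]
  [8] addr=0xcb blk=12 s=0: MISS | VC [14, 8]
  [9] addr=0xe6 blk=14 s=0: VC-HIT | VC [12, 8]
  [10] addr=0x8d blk=8 s=0: VC-HIT | VC [12, 14]
  [11] addr=0x8e blk=8 s=0: L1-HIT | VC [12, 14]
  [12] addr=0xe4 blk=14 s=0: VC-HIT | VC [12, 8]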